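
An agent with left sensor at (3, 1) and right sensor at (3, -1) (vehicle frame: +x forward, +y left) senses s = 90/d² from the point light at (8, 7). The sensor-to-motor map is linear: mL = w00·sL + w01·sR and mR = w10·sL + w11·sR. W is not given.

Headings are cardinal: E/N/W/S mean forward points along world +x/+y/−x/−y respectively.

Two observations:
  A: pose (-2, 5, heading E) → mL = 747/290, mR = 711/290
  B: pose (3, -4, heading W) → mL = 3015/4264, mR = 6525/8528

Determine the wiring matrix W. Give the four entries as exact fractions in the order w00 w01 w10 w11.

1 1/2 1/2 1

obs A: pose=(-2,5,E) → sL=9/5, sR=45/29, mL=747/290, mR=711/290
obs B: pose=(3,-4,W) → sL=45/104, sR=45/82, mL=3015/4264, mR=6525/8528
sensor matrix S = [[9/5, 45/29], [45/104, 45/82]]; det S = 39123/123656
solve [mL_A; mL_B] = S·[w00; w01] and [mR_A; mR_B] = S·[w10; w11]:
  w00 = 1, w01 = 1/2, w10 = 1/2, w11 = 1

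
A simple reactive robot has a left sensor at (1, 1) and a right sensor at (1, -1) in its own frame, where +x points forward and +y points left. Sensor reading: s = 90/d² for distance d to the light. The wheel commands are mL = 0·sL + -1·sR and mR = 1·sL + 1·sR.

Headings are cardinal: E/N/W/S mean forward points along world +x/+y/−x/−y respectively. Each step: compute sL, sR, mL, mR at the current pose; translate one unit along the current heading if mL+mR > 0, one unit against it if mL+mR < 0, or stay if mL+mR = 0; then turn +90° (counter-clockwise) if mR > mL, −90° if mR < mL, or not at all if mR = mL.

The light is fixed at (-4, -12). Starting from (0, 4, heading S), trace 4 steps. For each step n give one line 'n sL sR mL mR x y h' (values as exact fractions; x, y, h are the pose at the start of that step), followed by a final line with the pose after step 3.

0 9/25 5/13 -5/13 242/325 0 4 S
1 90/281 90/221 -90/221 45180/62101 0 3 E
2 45/136 45/146 -45/146 6345/9928 1 3 N
3 90/241 18/61 -18/61 9828/14701 1 4 W
final 0 4 S

n=0: pose=(0,4,S); sL=9/25, sR=5/13; mL=-5/13, mR=242/325; mL+mR=9/25 → advance +1; mR−mL=367/325 → turn +1·90°
n=1: pose=(0,3,E); sL=90/281, sR=90/221; mL=-90/221, mR=45180/62101; mL+mR=90/281 → advance +1; mR−mL=70470/62101 → turn +1·90°
n=2: pose=(1,3,N); sL=45/136, sR=45/146; mL=-45/146, mR=6345/9928; mL+mR=45/136 → advance +1; mR−mL=9405/9928 → turn +1·90°
n=3: pose=(1,4,W); sL=90/241, sR=18/61; mL=-18/61, mR=9828/14701; mL+mR=90/241 → advance +1; mR−mL=14166/14701 → turn +1·90°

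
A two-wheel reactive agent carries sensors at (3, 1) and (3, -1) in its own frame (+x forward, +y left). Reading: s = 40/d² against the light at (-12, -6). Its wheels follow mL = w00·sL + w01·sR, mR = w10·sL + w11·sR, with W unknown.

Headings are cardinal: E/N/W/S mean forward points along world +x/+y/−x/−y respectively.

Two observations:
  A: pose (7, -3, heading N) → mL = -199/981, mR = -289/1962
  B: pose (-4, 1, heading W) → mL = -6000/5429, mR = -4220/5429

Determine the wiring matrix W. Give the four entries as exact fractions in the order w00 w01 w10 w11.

obs A: pose=(7,-3,N) → sL=1/9, sR=10/109, mL=-199/981, mR=-289/1962
obs B: pose=(-4,1,W) → sL=40/61, sR=40/89, mL=-6000/5429, mR=-4220/5429
sensor matrix S = [[1/9, 10/109], [40/61, 40/89]]; det S = -54440/5325849
solve [mL_A; mL_B] = S·[w00; w01] and [mR_A; mR_B] = S·[w10; w11]:
  w00 = -1, w01 = -1, w10 = -1/2, w11 = -1

-1 -1 -1/2 -1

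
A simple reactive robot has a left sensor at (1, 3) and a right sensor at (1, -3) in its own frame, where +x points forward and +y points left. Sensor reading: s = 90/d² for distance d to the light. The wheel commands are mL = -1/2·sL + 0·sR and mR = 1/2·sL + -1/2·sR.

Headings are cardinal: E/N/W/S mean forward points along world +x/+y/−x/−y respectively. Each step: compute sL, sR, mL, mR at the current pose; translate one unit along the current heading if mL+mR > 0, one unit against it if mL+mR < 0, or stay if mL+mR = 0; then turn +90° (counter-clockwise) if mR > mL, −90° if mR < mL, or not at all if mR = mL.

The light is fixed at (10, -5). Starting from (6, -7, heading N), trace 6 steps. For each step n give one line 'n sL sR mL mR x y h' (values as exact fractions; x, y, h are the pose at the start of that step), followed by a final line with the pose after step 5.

0 9/5 45 -9/10 -108/5 6 -7 N
1 10 2 -5 4 6 -8 E
2 45/34 45/4 -45/68 -675/136 5 -8 N
3 90/17 18/13 -45/17 432/221 5 -9 E
4 1 5 -1/2 -2 4 -9 N
5 90/29 90/89 -45/29 2700/2581 4 -10 E
final 3 -10 N

n=0: pose=(6,-7,N); sL=9/5, sR=45; mL=-9/10, mR=-108/5; mL+mR=-45/2 → advance -1; mR−mL=-207/10 → turn -1·90°
n=1: pose=(6,-8,E); sL=10, sR=2; mL=-5, mR=4; mL+mR=-1 → advance -1; mR−mL=9 → turn +1·90°
n=2: pose=(5,-8,N); sL=45/34, sR=45/4; mL=-45/68, mR=-675/136; mL+mR=-45/8 → advance -1; mR−mL=-585/136 → turn -1·90°
n=3: pose=(5,-9,E); sL=90/17, sR=18/13; mL=-45/17, mR=432/221; mL+mR=-9/13 → advance -1; mR−mL=1017/221 → turn +1·90°
n=4: pose=(4,-9,N); sL=1, sR=5; mL=-1/2, mR=-2; mL+mR=-5/2 → advance -1; mR−mL=-3/2 → turn -1·90°
n=5: pose=(4,-10,E); sL=90/29, sR=90/89; mL=-45/29, mR=2700/2581; mL+mR=-45/89 → advance -1; mR−mL=6705/2581 → turn +1·90°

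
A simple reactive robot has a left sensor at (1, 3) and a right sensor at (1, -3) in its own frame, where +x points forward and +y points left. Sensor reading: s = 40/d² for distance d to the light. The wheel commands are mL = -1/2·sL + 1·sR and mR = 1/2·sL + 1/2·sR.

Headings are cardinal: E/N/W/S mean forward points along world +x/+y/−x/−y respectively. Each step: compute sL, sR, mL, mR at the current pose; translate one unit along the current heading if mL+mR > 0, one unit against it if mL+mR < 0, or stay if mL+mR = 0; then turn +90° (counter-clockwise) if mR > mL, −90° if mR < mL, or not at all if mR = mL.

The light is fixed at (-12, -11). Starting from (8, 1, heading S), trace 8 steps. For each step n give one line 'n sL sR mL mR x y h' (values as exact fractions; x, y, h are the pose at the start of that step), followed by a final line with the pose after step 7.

n=0: pose=(8,1,S); sL=4/65, sR=4/41; mL=178/2665, mR=212/2665; mL+mR=6/41 → advance +1; mR−mL=34/2665 → turn +1·90°
n=1: pose=(8,0,E); sL=40/637, sR=8/101; mL=3076/64337, mR=4568/64337; mL+mR=12/101 → advance +1; mR−mL=1492/64337 → turn +1·90°
n=2: pose=(9,0,N); sL=10/117, sR=1/18; mL=1/78, mR=11/156; mL+mR=1/12 → advance +1; mR−mL=3/52 → turn +1·90°
n=3: pose=(9,1,W); sL=40/481, sR=8/125; mL=1348/60125, mR=4424/60125; mL+mR=12/125 → advance +1; mR−mL=3076/60125 → turn +1·90°
n=4: pose=(8,1,S); sL=4/65, sR=4/41; mL=178/2665, mR=212/2665; mL+mR=6/41 → advance +1; mR−mL=34/2665 → turn +1·90°
n=5: pose=(8,0,E); sL=40/637, sR=8/101; mL=3076/64337, mR=4568/64337; mL+mR=12/101 → advance +1; mR−mL=1492/64337 → turn +1·90°
n=6: pose=(9,0,N); sL=10/117, sR=1/18; mL=1/78, mR=11/156; mL+mR=1/12 → advance +1; mR−mL=3/52 → turn +1·90°
n=7: pose=(9,1,W); sL=40/481, sR=8/125; mL=1348/60125, mR=4424/60125; mL+mR=12/125 → advance +1; mR−mL=3076/60125 → turn +1·90°

0 4/65 4/41 178/2665 212/2665 8 1 S
1 40/637 8/101 3076/64337 4568/64337 8 0 E
2 10/117 1/18 1/78 11/156 9 0 N
3 40/481 8/125 1348/60125 4424/60125 9 1 W
4 4/65 4/41 178/2665 212/2665 8 1 S
5 40/637 8/101 3076/64337 4568/64337 8 0 E
6 10/117 1/18 1/78 11/156 9 0 N
7 40/481 8/125 1348/60125 4424/60125 9 1 W
final 8 1 S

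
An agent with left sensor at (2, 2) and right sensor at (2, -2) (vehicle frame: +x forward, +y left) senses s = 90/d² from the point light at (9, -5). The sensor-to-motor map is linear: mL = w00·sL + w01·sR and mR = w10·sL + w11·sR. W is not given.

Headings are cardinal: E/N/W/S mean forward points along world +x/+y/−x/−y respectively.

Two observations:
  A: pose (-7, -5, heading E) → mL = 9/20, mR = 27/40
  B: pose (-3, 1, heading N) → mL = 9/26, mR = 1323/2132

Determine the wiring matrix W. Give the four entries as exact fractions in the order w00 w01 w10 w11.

obs A: pose=(-7,-5,E) → sL=9/20, sR=9/20, mL=9/20, mR=27/40
obs B: pose=(-3,1,N) → sL=9/26, sR=45/82, mL=9/26, mR=1323/2132
sensor matrix S = [[9/20, 9/20], [9/26, 45/82]]; det S = 243/2665
solve [mL_A; mL_B] = S·[w00; w01] and [mR_A; mR_B] = S·[w10; w11]:
  w00 = 1, w01 = 0, w10 = 1, w11 = 1/2

1 0 1 1/2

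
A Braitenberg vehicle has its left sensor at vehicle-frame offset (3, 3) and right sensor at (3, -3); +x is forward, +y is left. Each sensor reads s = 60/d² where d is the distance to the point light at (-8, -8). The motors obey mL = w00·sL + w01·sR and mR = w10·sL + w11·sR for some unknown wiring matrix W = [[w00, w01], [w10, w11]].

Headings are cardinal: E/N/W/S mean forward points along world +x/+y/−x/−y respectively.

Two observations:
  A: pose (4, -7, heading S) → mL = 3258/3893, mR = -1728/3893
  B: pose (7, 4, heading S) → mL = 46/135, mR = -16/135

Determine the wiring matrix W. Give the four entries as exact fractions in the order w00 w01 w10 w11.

obs A: pose=(4,-7,S) → sL=60/229, sR=12/17, mL=3258/3893, mR=-1728/3893
obs B: pose=(7,4,S) → sL=4/27, sR=4/15, mL=46/135, mR=-16/135
sensor matrix S = [[60/229, 12/17], [4/27, 4/15]]; det S = -1216/35037
solve [mL_A; mL_B] = S·[w00; w01] and [mR_A; mR_B] = S·[w10; w11]:
  w00 = 1/2, w01 = 1, w10 = 1, w11 = -1

1/2 1 1 -1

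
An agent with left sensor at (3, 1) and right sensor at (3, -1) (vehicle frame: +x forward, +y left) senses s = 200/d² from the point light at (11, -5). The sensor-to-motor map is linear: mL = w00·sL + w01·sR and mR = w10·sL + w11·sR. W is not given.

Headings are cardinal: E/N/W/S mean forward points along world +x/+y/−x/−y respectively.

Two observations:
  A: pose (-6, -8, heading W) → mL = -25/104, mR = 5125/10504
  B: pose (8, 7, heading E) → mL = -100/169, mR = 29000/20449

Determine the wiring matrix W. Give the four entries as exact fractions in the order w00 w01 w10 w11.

obs A: pose=(-6,-8,W) → sL=25/52, sR=50/101, mL=-25/104, mR=5125/10504
obs B: pose=(8,7,E) → sL=200/169, sR=200/121, mL=-100/169, mR=29000/20449
sensor matrix S = [[25/52, 50/101], [200/169, 200/121]]; det S = 431250/2065349
solve [mL_A; mL_B] = S·[w00; w01] and [mR_A; mR_B] = S·[w10; w11]:
  w00 = -1/2, w01 = 0, w10 = 1/2, w11 = 1/2

-1/2 0 1/2 1/2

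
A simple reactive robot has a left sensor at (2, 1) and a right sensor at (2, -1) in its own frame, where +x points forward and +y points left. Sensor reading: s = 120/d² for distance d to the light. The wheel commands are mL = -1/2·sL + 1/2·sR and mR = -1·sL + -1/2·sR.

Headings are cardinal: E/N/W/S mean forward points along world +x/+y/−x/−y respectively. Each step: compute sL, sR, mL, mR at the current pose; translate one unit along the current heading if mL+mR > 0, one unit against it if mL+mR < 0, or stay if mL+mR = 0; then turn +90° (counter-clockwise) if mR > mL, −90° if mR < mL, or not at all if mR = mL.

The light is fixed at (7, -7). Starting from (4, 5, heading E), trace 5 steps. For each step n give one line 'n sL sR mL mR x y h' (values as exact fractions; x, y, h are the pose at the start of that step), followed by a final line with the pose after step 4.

n=0: pose=(4,5,E); sL=12/17, sR=60/61; mL=144/1037, mR=-1242/1037; mL+mR=-18/17 → advance -1; mR−mL=-1386/1037 → turn -1·90°
n=1: pose=(3,5,S); sL=120/109, sR=24/25; mL=-192/2725, mR=-4308/2725; mL+mR=-180/109 → advance -1; mR−mL=-4116/2725 → turn -1·90°
n=2: pose=(3,6,W); sL=2/3, sR=15/29; mL=-13/174, mR=-161/174; mL+mR=-1 → advance -1; mR−mL=-74/87 → turn -1·90°
n=3: pose=(4,6,N); sL=120/241, sR=120/229; mL=720/55189, mR=-41940/55189; mL+mR=-180/241 → advance -1; mR−mL=-42660/55189 → turn -1·90°
n=4: pose=(4,5,E); sL=12/17, sR=60/61; mL=144/1037, mR=-1242/1037; mL+mR=-18/17 → advance -1; mR−mL=-1386/1037 → turn -1·90°

0 12/17 60/61 144/1037 -1242/1037 4 5 E
1 120/109 24/25 -192/2725 -4308/2725 3 5 S
2 2/3 15/29 -13/174 -161/174 3 6 W
3 120/241 120/229 720/55189 -41940/55189 4 6 N
4 12/17 60/61 144/1037 -1242/1037 4 5 E
final 3 5 S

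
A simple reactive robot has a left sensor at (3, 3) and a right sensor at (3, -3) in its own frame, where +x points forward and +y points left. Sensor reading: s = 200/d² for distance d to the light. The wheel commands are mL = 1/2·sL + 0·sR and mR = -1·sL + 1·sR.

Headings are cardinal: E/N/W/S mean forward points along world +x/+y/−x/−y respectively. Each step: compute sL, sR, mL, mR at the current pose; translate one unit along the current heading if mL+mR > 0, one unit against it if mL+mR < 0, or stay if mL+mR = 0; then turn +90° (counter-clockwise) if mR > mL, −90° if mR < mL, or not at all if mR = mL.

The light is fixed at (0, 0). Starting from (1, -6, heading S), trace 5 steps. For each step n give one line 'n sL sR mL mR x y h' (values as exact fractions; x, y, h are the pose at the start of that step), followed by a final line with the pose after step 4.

0 200/97 40/17 100/97 480/1649 1 -6 S
1 25/13 10 25/26 105/13 1 -7 W
2 200/109 200/109 100/109 0 0 -7 S
3 20/13 100/17 10/13 960/221 0 -8 W
4 8/5 200/137 4/5 -96/685 -1 -8 S
final -1 -9 W

n=0: pose=(1,-6,S); sL=200/97, sR=40/17; mL=100/97, mR=480/1649; mL+mR=2180/1649 → advance +1; mR−mL=-1220/1649 → turn -1·90°
n=1: pose=(1,-7,W); sL=25/13, sR=10; mL=25/26, mR=105/13; mL+mR=235/26 → advance +1; mR−mL=185/26 → turn +1·90°
n=2: pose=(0,-7,S); sL=200/109, sR=200/109; mL=100/109, mR=0; mL+mR=100/109 → advance +1; mR−mL=-100/109 → turn -1·90°
n=3: pose=(0,-8,W); sL=20/13, sR=100/17; mL=10/13, mR=960/221; mL+mR=1130/221 → advance +1; mR−mL=790/221 → turn +1·90°
n=4: pose=(-1,-8,S); sL=8/5, sR=200/137; mL=4/5, mR=-96/685; mL+mR=452/685 → advance +1; mR−mL=-644/685 → turn -1·90°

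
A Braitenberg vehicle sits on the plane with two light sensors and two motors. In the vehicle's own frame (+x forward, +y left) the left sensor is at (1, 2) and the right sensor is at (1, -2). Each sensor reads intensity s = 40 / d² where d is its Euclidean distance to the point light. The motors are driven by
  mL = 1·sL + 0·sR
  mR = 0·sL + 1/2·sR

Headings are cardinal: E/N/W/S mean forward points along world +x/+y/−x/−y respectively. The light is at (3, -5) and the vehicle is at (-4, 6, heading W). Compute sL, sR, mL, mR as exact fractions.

8/29 40/233 8/29 20/233

left sensor world pos  = (-5, 4); dL² = 145
right sensor world pos = (-5, 8); dR² = 233
sL = 40/145 = 8/29
sR = 40/233 = 40/233
mL = 1·sL + 0·sR = 8/29
mR = 0·sL + 1/2·sR = 20/233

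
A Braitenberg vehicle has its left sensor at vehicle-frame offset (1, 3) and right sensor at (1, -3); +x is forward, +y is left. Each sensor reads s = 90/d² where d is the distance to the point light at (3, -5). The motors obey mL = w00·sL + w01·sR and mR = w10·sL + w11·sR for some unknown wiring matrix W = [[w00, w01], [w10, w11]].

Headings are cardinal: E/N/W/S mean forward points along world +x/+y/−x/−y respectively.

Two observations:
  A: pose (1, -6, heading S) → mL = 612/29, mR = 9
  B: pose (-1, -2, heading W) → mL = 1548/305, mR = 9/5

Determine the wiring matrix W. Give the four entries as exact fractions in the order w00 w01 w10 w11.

obs A: pose=(1,-6,S) → sL=18, sR=90/29, mL=612/29, mR=9
obs B: pose=(-1,-2,W) → sL=18/5, sR=90/61, mL=1548/305, mR=9/5
sensor matrix S = [[18, 90/29], [18/5, 90/61]]; det S = 27216/1769
solve [mL_A; mL_B] = S·[w00; w01] and [mR_A; mR_B] = S·[w10; w11]:
  w00 = 1, w01 = 1, w10 = 1/2, w11 = 0

1 1 1/2 0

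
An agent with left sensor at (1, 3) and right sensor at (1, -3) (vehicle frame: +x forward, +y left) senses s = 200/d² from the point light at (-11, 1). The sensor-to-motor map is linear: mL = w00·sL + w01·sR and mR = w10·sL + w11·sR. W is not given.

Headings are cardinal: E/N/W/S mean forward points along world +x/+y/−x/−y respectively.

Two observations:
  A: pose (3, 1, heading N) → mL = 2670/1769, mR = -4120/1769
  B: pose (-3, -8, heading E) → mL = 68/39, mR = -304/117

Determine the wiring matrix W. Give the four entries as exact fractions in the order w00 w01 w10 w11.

obs A: pose=(3,1,N) → sL=100/61, sR=20/29, mL=2670/1769, mR=-4120/1769
obs B: pose=(-3,-8,E) → sL=200/117, sR=8/9, mL=68/39, mR=-304/117
sensor matrix S = [[100/61, 20/29], [200/117, 8/9]]; det S = 6400/22997
solve [mL_A; mL_B] = S·[w00; w01] and [mR_A; mR_B] = S·[w10; w11]:
  w00 = 1/2, w01 = 1, w10 = -1, w11 = -1

1/2 1 -1 -1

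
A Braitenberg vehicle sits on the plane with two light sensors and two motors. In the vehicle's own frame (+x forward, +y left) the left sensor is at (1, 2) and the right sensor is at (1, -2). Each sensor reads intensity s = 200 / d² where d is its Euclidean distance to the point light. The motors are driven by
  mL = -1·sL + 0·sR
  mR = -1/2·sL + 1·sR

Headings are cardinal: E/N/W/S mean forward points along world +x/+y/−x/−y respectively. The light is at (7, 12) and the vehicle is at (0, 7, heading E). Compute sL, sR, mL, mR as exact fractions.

40/9 40/17 -40/9 20/153

left sensor world pos  = (1, 9); dL² = 45
right sensor world pos = (1, 5); dR² = 85
sL = 200/45 = 40/9
sR = 200/85 = 40/17
mL = -1·sL + 0·sR = -40/9
mR = -1/2·sL + 1·sR = 20/153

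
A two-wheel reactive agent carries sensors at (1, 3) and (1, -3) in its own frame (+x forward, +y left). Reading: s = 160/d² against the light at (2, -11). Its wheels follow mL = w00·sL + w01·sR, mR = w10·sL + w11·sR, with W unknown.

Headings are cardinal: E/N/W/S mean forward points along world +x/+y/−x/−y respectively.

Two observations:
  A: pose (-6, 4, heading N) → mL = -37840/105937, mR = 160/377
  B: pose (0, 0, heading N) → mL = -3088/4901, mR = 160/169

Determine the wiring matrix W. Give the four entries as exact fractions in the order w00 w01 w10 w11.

1/2 -1 1 0

obs A: pose=(-6,4,N) → sL=160/377, sR=160/281, mL=-37840/105937, mR=160/377
obs B: pose=(0,0,N) → sL=160/169, sR=32/29, mL=-3088/4901, mR=160/169
sensor matrix S = [[160/377, 160/281], [160/169, 32/29]]; det S = -2826240/39938249
solve [mL_A; mL_B] = S·[w00; w01] and [mR_A; mR_B] = S·[w10; w11]:
  w00 = 1/2, w01 = -1, w10 = 1, w11 = 0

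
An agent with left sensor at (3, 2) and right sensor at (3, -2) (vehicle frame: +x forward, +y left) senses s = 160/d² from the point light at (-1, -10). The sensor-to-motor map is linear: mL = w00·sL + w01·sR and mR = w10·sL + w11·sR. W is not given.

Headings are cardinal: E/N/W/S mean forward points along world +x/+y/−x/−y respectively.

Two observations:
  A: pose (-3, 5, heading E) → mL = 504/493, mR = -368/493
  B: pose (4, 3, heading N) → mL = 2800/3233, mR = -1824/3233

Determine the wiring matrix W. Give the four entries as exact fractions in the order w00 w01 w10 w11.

obs A: pose=(-3,5,E) → sL=16/29, sR=16/17, mL=504/493, mR=-368/493
obs B: pose=(4,3,N) → sL=32/53, sR=32/61, mL=2800/3233, mR=-1824/3233
sensor matrix S = [[16/29, 16/17], [32/53, 32/61]]; det S = -444416/1593869
solve [mL_A; mL_B] = S·[w00; w01] and [mR_A; mR_B] = S·[w10; w11]:
  w00 = 1, w01 = 1/2, w10 = -1/2, w11 = -1/2

1 1/2 -1/2 -1/2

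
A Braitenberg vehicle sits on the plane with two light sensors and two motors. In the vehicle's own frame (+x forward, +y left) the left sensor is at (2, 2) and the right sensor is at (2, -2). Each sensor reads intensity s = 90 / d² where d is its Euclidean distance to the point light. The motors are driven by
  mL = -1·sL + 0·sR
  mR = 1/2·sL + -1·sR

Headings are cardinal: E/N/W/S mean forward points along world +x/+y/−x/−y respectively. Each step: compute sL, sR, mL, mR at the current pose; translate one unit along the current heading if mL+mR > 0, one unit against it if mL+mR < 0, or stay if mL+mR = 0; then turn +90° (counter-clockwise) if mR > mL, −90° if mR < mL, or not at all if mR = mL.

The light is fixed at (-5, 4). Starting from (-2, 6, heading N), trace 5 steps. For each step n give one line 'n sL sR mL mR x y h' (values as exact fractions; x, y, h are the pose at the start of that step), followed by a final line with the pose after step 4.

n=0: pose=(-2,6,N); sL=90/17, sR=90/41; mL=-90/17, mR=315/697; mL+mR=-3375/697 → advance -1; mR−mL=4005/697 → turn +1·90°
n=1: pose=(-2,5,W); sL=45, sR=9; mL=-45, mR=27/2; mL+mR=-63/2 → advance -1; mR−mL=117/2 → turn +1·90°
n=2: pose=(-1,5,S); sL=90/37, sR=18; mL=-90/37, mR=-621/37; mL+mR=-711/37 → advance -1; mR−mL=-531/37 → turn -1·90°
n=3: pose=(-1,6,W); sL=45/2, sR=9/2; mL=-45/2, mR=27/4; mL+mR=-63/4 → advance -1; mR−mL=117/4 → turn +1·90°
n=4: pose=(0,6,S); sL=90/49, sR=10; mL=-90/49, mR=-445/49; mL+mR=-535/49 → advance -1; mR−mL=-355/49 → turn -1·90°

0 90/17 90/41 -90/17 315/697 -2 6 N
1 45 9 -45 27/2 -2 5 W
2 90/37 18 -90/37 -621/37 -1 5 S
3 45/2 9/2 -45/2 27/4 -1 6 W
4 90/49 10 -90/49 -445/49 0 6 S
final 0 7 W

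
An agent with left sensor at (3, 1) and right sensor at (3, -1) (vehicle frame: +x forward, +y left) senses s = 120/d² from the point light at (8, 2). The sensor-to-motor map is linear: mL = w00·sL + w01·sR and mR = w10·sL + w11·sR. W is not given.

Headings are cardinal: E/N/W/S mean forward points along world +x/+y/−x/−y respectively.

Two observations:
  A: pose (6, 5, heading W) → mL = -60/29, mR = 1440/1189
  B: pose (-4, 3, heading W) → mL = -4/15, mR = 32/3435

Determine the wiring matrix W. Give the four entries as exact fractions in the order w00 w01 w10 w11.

obs A: pose=(6,5,W) → sL=120/29, sR=120/41, mL=-60/29, mR=1440/1189
obs B: pose=(-4,3,W) → sL=8/15, sR=120/229, mL=-4/15, mR=32/3435
sensor matrix S = [[120/29, 120/41], [8/15, 120/229]]; det S = 165376/272281
solve [mL_A; mL_B] = S·[w00; w01] and [mR_A; mR_B] = S·[w10; w11]:
  w00 = -1/2, w01 = 0, w10 = 1, w11 = -1

-1/2 0 1 -1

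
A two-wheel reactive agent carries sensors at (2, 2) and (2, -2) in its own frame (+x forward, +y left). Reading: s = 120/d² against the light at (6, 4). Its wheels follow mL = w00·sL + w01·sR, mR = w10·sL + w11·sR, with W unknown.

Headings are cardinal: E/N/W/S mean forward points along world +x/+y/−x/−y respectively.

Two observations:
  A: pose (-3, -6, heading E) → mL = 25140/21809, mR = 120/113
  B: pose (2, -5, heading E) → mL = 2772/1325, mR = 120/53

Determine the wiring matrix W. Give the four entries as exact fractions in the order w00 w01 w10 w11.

obs A: pose=(-3,-6,E) → sL=120/113, sR=120/193, mL=25140/21809, mR=120/113
obs B: pose=(2,-5,E) → sL=120/53, sR=24/25, mL=2772/1325, mR=120/53
sensor matrix S = [[120/113, 120/193], [120/53, 24/25]]; det S = -2244096/5779385
solve [mL_A; mL_B] = S·[w00; w01] and [mR_A; mR_B] = S·[w10; w11]:
  w00 = 1/2, w01 = 1, w10 = 1, w11 = 0

1/2 1 1 0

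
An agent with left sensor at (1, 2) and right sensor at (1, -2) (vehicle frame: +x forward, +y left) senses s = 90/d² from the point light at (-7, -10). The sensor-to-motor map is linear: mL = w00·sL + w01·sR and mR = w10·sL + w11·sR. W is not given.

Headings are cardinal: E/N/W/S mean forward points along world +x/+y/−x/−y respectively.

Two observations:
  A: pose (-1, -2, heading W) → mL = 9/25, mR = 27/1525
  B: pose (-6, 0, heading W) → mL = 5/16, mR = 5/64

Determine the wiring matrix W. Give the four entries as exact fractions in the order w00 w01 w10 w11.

obs A: pose=(-1,-2,W) → sL=90/61, sR=18/25, mL=9/25, mR=27/1525
obs B: pose=(-6,0,W) → sL=45/32, sR=5/8, mL=5/16, mR=5/64
sensor matrix S = [[90/61, 18/25], [45/32, 5/8]]; det S = -441/4880
solve [mL_A; mL_B] = S·[w00; w01] and [mR_A; mR_B] = S·[w10; w11]:
  w00 = 0, w01 = 1/2, w10 = 1/2, w11 = -1

0 1/2 1/2 -1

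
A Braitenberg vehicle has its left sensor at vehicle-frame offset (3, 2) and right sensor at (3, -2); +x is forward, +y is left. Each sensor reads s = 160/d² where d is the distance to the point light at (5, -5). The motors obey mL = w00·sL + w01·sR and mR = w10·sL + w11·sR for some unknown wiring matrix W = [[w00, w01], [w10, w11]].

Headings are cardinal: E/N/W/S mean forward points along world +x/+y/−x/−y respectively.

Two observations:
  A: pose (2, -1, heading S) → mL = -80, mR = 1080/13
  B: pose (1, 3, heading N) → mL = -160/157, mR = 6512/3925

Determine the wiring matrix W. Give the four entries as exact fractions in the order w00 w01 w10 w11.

obs A: pose=(2,-1,S) → sL=80, sR=80/13, mL=-80, mR=1080/13
obs B: pose=(1,3,N) → sL=160/157, sR=32/25, mL=-160/157, mR=6512/3925
sensor matrix S = [[80, 80/13], [160/157, 32/25]]; det S = 980992/10205
solve [mL_A; mL_B] = S·[w00; w01] and [mR_A; mR_B] = S·[w10; w11]:
  w00 = -1, w01 = 0, w10 = 1, w11 = 1/2

-1 0 1 1/2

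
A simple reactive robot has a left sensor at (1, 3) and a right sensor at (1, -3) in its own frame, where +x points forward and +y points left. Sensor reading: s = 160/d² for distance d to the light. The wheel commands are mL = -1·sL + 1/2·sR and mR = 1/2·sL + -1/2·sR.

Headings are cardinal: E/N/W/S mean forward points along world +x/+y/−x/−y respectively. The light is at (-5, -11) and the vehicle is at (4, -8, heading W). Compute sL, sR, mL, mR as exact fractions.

5/2 8/5 -17/10 9/20

left sensor world pos  = (3, -11); dL² = 64
right sensor world pos = (3, -5); dR² = 100
sL = 160/64 = 5/2
sR = 160/100 = 8/5
mL = -1·sL + 1/2·sR = -17/10
mR = 1/2·sL + -1/2·sR = 9/20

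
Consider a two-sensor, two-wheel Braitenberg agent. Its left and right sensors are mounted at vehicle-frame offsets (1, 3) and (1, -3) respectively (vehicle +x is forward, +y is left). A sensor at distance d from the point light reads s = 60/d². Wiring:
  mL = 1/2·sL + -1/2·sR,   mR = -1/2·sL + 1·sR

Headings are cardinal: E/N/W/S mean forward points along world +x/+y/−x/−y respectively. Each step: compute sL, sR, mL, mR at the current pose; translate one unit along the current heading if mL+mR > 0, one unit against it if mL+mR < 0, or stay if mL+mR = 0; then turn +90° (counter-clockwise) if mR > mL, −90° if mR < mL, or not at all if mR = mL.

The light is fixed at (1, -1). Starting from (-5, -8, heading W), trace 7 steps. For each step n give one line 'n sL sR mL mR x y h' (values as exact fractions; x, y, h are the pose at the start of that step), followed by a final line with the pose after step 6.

0 60/149 12/13 -504/1937 1398/1937 -5 -8 W
1 3/4 15/41 63/328 -3/328 -6 -8 S
2 12/37 60/89 -576/3293 1686/3293 -6 -9 W
3 30/53 30/101 720/5353 75/5353 -7 -9 S
4 4/15 20/39 -8/65 74/195 -7 -10 W
5 15/34 15/61 405/4148 105/4148 -8 -10 S
6 60/269 60/149 -3600/40081 11670/40081 -8 -11 W
final -9 -11 S

n=0: pose=(-5,-8,W); sL=60/149, sR=12/13; mL=-504/1937, mR=1398/1937; mL+mR=6/13 → advance +1; mR−mL=1902/1937 → turn +1·90°
n=1: pose=(-6,-8,S); sL=3/4, sR=15/41; mL=63/328, mR=-3/328; mL+mR=15/82 → advance +1; mR−mL=-33/164 → turn -1·90°
n=2: pose=(-6,-9,W); sL=12/37, sR=60/89; mL=-576/3293, mR=1686/3293; mL+mR=30/89 → advance +1; mR−mL=2262/3293 → turn +1·90°
n=3: pose=(-7,-9,S); sL=30/53, sR=30/101; mL=720/5353, mR=75/5353; mL+mR=15/101 → advance +1; mR−mL=-645/5353 → turn -1·90°
n=4: pose=(-7,-10,W); sL=4/15, sR=20/39; mL=-8/65, mR=74/195; mL+mR=10/39 → advance +1; mR−mL=98/195 → turn +1·90°
n=5: pose=(-8,-10,S); sL=15/34, sR=15/61; mL=405/4148, mR=105/4148; mL+mR=15/122 → advance +1; mR−mL=-75/1037 → turn -1·90°
n=6: pose=(-8,-11,W); sL=60/269, sR=60/149; mL=-3600/40081, mR=11670/40081; mL+mR=30/149 → advance +1; mR−mL=15270/40081 → turn +1·90°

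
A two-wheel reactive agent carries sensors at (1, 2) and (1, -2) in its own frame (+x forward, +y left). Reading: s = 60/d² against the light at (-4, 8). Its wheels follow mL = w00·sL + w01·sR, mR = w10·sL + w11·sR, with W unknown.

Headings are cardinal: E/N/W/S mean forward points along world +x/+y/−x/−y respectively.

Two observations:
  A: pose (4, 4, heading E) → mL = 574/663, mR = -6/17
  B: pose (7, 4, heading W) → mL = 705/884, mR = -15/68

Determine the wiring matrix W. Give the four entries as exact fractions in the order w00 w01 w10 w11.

obs A: pose=(4,4,E) → sL=12/17, sR=20/39, mL=574/663, mR=-6/17
obs B: pose=(7,4,W) → sL=15/34, sR=15/26, mL=705/884, mR=-15/68
sensor matrix S = [[12/17, 20/39], [15/34, 15/26]]; det S = 40/221
solve [mL_A; mL_B] = S·[w00; w01] and [mR_A; mR_B] = S·[w10; w11]:
  w00 = 1/2, w01 = 1, w10 = -1/2, w11 = 0

1/2 1 -1/2 0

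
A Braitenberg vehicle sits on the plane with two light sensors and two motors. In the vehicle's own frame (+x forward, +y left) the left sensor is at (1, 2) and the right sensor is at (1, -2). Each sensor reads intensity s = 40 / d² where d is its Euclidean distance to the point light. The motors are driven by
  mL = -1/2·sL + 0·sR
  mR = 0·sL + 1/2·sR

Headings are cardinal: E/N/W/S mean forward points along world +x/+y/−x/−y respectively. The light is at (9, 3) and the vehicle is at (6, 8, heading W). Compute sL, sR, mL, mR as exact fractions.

8/5 8/13 -4/5 4/13

left sensor world pos  = (5, 6); dL² = 25
right sensor world pos = (5, 10); dR² = 65
sL = 40/25 = 8/5
sR = 40/65 = 8/13
mL = -1/2·sL + 0·sR = -4/5
mR = 0·sL + 1/2·sR = 4/13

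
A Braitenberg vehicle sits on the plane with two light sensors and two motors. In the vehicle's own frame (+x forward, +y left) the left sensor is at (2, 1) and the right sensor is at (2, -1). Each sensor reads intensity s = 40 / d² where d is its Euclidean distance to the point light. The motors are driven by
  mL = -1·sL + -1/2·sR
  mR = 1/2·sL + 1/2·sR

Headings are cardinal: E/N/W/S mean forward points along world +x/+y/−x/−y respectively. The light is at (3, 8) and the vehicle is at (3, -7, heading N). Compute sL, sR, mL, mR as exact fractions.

4/17 4/17 -6/17 4/17

left sensor world pos  = (2, -5); dL² = 170
right sensor world pos = (4, -5); dR² = 170
sL = 40/170 = 4/17
sR = 40/170 = 4/17
mL = -1·sL + -1/2·sR = -6/17
mR = 1/2·sL + 1/2·sR = 4/17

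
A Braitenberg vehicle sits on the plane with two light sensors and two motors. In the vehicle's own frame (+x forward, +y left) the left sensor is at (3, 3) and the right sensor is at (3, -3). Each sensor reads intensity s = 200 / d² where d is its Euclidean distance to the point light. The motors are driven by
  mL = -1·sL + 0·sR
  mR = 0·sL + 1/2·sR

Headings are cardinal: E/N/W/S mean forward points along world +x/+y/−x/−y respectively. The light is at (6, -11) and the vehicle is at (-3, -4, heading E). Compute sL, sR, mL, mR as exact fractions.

25/17 50/13 -25/17 25/13

left sensor world pos  = (0, -1); dL² = 136
right sensor world pos = (0, -7); dR² = 52
sL = 200/136 = 25/17
sR = 200/52 = 50/13
mL = -1·sL + 0·sR = -25/17
mR = 0·sL + 1/2·sR = 25/13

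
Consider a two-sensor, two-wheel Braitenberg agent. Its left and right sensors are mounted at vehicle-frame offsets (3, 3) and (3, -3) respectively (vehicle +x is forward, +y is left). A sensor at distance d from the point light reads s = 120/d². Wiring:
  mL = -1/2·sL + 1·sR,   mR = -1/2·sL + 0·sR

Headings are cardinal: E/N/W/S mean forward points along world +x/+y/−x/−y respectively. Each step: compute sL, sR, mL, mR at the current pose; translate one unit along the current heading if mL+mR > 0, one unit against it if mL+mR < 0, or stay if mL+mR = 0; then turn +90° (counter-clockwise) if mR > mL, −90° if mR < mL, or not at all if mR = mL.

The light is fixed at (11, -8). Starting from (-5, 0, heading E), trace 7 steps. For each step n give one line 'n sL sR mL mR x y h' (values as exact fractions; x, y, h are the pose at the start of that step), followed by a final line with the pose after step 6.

n=0: pose=(-5,0,E); sL=12/29, sR=60/97; mL=1158/2813, mR=-6/29; mL+mR=576/2813 → advance +1; mR−mL=-60/97 → turn -1·90°
n=1: pose=(-4,0,S); sL=120/169, sR=120/349; mL=-660/58981, mR=-60/169; mL+mR=-21600/58981 → advance -1; mR−mL=-120/349 → turn -1·90°
n=2: pose=(-4,1,W); sL=1/3, sR=10/39; mL=7/78, mR=-1/6; mL+mR=-1/13 → advance -1; mR−mL=-10/39 → turn -1·90°
n=3: pose=(-3,1,N); sL=120/433, sR=24/53; mL=7212/22949, mR=-60/433; mL+mR=4032/22949 → advance +1; mR−mL=-24/53 → turn -1·90°
n=4: pose=(-3,2,E); sL=12/29, sR=12/17; mL=246/493, mR=-6/29; mL+mR=144/493 → advance +1; mR−mL=-12/17 → turn -1·90°
n=5: pose=(-2,2,S); sL=120/149, sR=24/61; mL=-84/9089, mR=-60/149; mL+mR=-3744/9089 → advance -1; mR−mL=-24/61 → turn -1·90°
n=6: pose=(-2,3,W); sL=3/8, sR=30/113; mL=141/1808, mR=-3/16; mL+mR=-99/904 → advance -1; mR−mL=-30/113 → turn -1·90°

0 12/29 60/97 1158/2813 -6/29 -5 0 E
1 120/169 120/349 -660/58981 -60/169 -4 0 S
2 1/3 10/39 7/78 -1/6 -4 1 W
3 120/433 24/53 7212/22949 -60/433 -3 1 N
4 12/29 12/17 246/493 -6/29 -3 2 E
5 120/149 24/61 -84/9089 -60/149 -2 2 S
6 3/8 30/113 141/1808 -3/16 -2 3 W
final -1 3 N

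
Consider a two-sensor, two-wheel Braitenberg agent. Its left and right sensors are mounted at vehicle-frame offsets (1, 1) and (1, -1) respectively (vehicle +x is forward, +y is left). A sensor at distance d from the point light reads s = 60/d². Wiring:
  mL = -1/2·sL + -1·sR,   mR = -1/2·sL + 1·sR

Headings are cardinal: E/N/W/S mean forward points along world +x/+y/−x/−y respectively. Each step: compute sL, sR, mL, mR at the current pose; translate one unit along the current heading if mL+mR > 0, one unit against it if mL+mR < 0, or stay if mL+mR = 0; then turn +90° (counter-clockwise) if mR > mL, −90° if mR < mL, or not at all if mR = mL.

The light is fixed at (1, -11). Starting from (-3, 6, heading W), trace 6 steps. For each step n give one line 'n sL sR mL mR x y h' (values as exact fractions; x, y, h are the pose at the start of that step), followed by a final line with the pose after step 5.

n=0: pose=(-3,6,W); sL=60/281, sR=60/349; mL=-27330/98069, mR=6390/98069; mL+mR=-60/281 → advance -1; mR−mL=120/349 → turn +1·90°
n=1: pose=(-2,6,S); sL=3/13, sR=15/68; mL=-297/884, mR=93/884; mL+mR=-3/13 → advance -1; mR−mL=15/34 → turn +1·90°
n=2: pose=(-2,7,E); sL=12/73, sR=60/293; mL=-6138/21389, mR=2622/21389; mL+mR=-12/73 → advance -1; mR−mL=120/293 → turn +1·90°
n=3: pose=(-3,7,N); sL=30/193, sR=6/37; mL=-1713/7141, mR=603/7141; mL+mR=-30/193 → advance -1; mR−mL=12/37 → turn +1·90°
n=4: pose=(-3,6,W); sL=60/281, sR=60/349; mL=-27330/98069, mR=6390/98069; mL+mR=-60/281 → advance -1; mR−mL=120/349 → turn +1·90°
n=5: pose=(-2,6,S); sL=3/13, sR=15/68; mL=-297/884, mR=93/884; mL+mR=-3/13 → advance -1; mR−mL=15/34 → turn +1·90°

0 60/281 60/349 -27330/98069 6390/98069 -3 6 W
1 3/13 15/68 -297/884 93/884 -2 6 S
2 12/73 60/293 -6138/21389 2622/21389 -2 7 E
3 30/193 6/37 -1713/7141 603/7141 -3 7 N
4 60/281 60/349 -27330/98069 6390/98069 -3 6 W
5 3/13 15/68 -297/884 93/884 -2 6 S
final -2 7 E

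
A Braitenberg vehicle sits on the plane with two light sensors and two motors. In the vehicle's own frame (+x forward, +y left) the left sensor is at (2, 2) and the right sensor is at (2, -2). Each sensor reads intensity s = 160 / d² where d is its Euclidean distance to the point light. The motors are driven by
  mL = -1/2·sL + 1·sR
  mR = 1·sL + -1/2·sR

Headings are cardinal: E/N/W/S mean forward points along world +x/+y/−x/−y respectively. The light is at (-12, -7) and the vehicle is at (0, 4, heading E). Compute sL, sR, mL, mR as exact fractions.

32/73 160/277 7248/20221 3024/20221

left sensor world pos  = (2, 6); dL² = 365
right sensor world pos = (2, 2); dR² = 277
sL = 160/365 = 32/73
sR = 160/277 = 160/277
mL = -1/2·sL + 1·sR = 7248/20221
mR = 1·sL + -1/2·sR = 3024/20221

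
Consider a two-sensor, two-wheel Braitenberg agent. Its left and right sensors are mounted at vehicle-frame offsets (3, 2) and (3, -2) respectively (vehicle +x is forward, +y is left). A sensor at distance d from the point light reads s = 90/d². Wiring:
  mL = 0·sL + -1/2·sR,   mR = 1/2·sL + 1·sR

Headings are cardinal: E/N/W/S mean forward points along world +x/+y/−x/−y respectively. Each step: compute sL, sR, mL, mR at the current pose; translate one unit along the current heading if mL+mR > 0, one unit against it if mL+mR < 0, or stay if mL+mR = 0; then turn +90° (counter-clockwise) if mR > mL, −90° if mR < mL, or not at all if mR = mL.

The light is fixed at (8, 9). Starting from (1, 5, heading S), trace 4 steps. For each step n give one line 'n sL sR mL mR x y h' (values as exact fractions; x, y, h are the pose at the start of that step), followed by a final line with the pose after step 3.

0 45/37 9/13 -9/26 1251/962 1 5 S
1 18/5 18/13 -9/13 207/65 1 4 E
2 45/34 9/2 -9/4 351/68 2 4 N
3 10/13 18/17 -9/17 319/221 2 5 W
final 1 5 S

n=0: pose=(1,5,S); sL=45/37, sR=9/13; mL=-9/26, mR=1251/962; mL+mR=459/481 → advance +1; mR−mL=792/481 → turn +1·90°
n=1: pose=(1,4,E); sL=18/5, sR=18/13; mL=-9/13, mR=207/65; mL+mR=162/65 → advance +1; mR−mL=252/65 → turn +1·90°
n=2: pose=(2,4,N); sL=45/34, sR=9/2; mL=-9/4, mR=351/68; mL+mR=99/34 → advance +1; mR−mL=126/17 → turn +1·90°
n=3: pose=(2,5,W); sL=10/13, sR=18/17; mL=-9/17, mR=319/221; mL+mR=202/221 → advance +1; mR−mL=436/221 → turn +1·90°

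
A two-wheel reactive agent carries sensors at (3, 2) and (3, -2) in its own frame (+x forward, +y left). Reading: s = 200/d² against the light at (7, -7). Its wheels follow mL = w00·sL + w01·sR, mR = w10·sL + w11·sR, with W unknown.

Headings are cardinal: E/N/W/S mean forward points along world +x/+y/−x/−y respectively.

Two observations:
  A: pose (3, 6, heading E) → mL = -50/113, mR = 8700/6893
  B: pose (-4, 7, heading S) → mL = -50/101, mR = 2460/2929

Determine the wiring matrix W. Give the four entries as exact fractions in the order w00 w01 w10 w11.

-1/2 0 1/2 1/2

obs A: pose=(3,6,E) → sL=100/113, sR=100/61, mL=-50/113, mR=8700/6893
obs B: pose=(-4,7,S) → sL=100/101, sR=20/29, mL=-50/101, mR=2460/2929
sensor matrix S = [[100/113, 100/61], [100/101, 20/29]]; det S = -20448000/20189597
solve [mL_A; mL_B] = S·[w00; w01] and [mR_A; mR_B] = S·[w10; w11]:
  w00 = -1/2, w01 = 0, w10 = 1/2, w11 = 1/2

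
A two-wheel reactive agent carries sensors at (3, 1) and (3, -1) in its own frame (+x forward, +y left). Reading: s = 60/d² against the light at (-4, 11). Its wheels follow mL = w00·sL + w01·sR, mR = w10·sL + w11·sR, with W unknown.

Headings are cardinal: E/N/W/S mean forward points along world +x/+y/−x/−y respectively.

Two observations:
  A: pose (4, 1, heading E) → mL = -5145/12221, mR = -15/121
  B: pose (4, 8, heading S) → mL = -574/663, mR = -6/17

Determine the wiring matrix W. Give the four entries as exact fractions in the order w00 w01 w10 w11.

obs A: pose=(4,1,E) → sL=30/101, sR=30/121, mL=-5145/12221, mR=-15/121
obs B: pose=(4,8,S) → sL=20/39, sR=12/17, mL=-574/663, mR=-6/17
sensor matrix S = [[30/101, 30/121], [20/39, 12/17]]; det S = 222880/2700841
solve [mL_A; mL_B] = S·[w00; w01] and [mR_A; mR_B] = S·[w10; w11]:
  w00 = -1, w01 = -1/2, w10 = 0, w11 = -1/2

-1 -1/2 0 -1/2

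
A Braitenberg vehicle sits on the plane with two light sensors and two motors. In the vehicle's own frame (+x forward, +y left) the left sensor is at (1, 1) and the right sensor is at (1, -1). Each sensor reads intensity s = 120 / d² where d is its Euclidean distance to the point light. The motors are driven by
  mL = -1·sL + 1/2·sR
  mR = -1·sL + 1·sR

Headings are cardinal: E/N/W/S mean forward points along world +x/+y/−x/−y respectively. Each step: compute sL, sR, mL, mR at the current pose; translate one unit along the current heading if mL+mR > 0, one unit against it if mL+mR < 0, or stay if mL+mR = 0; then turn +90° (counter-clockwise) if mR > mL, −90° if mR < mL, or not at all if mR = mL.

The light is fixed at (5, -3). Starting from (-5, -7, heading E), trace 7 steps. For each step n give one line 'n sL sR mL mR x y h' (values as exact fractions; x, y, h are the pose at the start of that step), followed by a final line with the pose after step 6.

0 4/3 60/53 -122/159 -32/159 -5 -7 E
1 40/51 120/109 -1300/5559 1760/5559 -6 -7 N
2 3/4 30/37 -51/148 9/148 -6 -6 W
3 120/97 120/137 -10620/13289 -4800/13289 -5 -6 S
4 60/41 4/3 -98/123 -16/123 -5 -5 E
5 24/29 120/101 -684/2929 1056/2929 -6 -5 N
6 30/37 5/6 -175/444 5/222 -6 -4 W
final -5 -4 S

n=0: pose=(-5,-7,E); sL=4/3, sR=60/53; mL=-122/159, mR=-32/159; mL+mR=-154/159 → advance -1; mR−mL=30/53 → turn +1·90°
n=1: pose=(-6,-7,N); sL=40/51, sR=120/109; mL=-1300/5559, mR=1760/5559; mL+mR=460/5559 → advance +1; mR−mL=60/109 → turn +1·90°
n=2: pose=(-6,-6,W); sL=3/4, sR=30/37; mL=-51/148, mR=9/148; mL+mR=-21/74 → advance -1; mR−mL=15/37 → turn +1·90°
n=3: pose=(-5,-6,S); sL=120/97, sR=120/137; mL=-10620/13289, mR=-4800/13289; mL+mR=-15420/13289 → advance -1; mR−mL=60/137 → turn +1·90°
n=4: pose=(-5,-5,E); sL=60/41, sR=4/3; mL=-98/123, mR=-16/123; mL+mR=-38/41 → advance -1; mR−mL=2/3 → turn +1·90°
n=5: pose=(-6,-5,N); sL=24/29, sR=120/101; mL=-684/2929, mR=1056/2929; mL+mR=372/2929 → advance +1; mR−mL=60/101 → turn +1·90°
n=6: pose=(-6,-4,W); sL=30/37, sR=5/6; mL=-175/444, mR=5/222; mL+mR=-55/148 → advance -1; mR−mL=5/12 → turn +1·90°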